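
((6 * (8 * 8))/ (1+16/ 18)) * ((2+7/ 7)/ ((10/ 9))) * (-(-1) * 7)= 326592/ 85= 3842.26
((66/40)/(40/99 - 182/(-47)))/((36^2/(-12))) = -5687/1591840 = -0.00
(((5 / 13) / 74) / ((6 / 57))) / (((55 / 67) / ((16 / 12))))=1273 / 15873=0.08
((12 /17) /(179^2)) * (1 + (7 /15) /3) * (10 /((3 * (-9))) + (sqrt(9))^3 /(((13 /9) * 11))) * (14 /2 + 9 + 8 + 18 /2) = 82096 /73534095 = 0.00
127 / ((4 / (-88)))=-2794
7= 7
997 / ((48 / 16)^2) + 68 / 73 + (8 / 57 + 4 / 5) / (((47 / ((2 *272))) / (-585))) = -3670088467 / 586701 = -6255.47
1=1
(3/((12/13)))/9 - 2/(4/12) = -5.64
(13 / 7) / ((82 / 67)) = 871 / 574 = 1.52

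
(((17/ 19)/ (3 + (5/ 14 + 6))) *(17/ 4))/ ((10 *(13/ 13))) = 2023/ 49780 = 0.04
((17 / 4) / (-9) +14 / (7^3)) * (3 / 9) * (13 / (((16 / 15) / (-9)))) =49465 / 3136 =15.77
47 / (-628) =-47 / 628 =-0.07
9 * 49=441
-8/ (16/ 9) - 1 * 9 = -27/ 2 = -13.50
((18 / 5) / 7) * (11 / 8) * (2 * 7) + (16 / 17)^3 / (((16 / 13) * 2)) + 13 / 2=411186 / 24565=16.74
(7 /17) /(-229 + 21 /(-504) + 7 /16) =-336 /186541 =-0.00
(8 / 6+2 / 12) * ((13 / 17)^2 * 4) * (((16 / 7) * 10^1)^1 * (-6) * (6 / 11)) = -5840640 / 22253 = -262.47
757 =757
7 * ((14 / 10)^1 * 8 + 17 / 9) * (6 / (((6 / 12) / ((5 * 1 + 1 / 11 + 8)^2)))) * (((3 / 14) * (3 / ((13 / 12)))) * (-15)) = -2638116864 / 1573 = -1677124.52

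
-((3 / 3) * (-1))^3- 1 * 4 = -3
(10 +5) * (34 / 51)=10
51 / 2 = 25.50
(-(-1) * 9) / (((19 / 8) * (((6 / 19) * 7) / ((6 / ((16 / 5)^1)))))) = 45 / 14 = 3.21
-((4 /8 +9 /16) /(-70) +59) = -66063 /1120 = -58.98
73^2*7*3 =111909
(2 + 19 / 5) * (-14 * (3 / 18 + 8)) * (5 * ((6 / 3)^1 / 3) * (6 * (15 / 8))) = -49735 / 2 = -24867.50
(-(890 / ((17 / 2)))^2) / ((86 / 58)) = -91883600 / 12427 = -7393.87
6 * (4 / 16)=3 / 2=1.50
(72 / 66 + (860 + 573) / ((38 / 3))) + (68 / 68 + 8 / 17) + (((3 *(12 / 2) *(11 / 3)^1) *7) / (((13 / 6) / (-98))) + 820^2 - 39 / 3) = 60194066245 / 92378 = 651606.08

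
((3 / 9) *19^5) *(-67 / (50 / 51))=-2820276761 / 50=-56405535.22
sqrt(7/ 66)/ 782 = sqrt(462)/ 51612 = 0.00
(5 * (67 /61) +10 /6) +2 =1676 /183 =9.16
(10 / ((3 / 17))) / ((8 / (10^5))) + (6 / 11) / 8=93500009 / 132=708333.40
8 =8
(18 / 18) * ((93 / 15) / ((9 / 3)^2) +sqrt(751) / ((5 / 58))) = 31 / 45 +58 * sqrt(751) / 5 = 318.58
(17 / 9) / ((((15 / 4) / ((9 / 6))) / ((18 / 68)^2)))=9 / 170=0.05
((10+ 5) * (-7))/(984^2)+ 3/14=483883/2259264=0.21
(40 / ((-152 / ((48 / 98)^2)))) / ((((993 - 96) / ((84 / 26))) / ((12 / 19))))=-69120 / 481300001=-0.00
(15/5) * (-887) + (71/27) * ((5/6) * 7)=-428597/162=-2645.66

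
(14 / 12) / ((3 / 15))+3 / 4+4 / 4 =91 / 12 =7.58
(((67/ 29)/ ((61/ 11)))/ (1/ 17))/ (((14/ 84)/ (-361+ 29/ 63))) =-569167412/ 37149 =-15321.20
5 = 5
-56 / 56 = -1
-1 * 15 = -15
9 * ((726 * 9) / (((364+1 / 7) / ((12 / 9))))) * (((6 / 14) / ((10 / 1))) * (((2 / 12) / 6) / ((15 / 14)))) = 15246 / 63725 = 0.24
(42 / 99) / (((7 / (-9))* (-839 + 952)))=-6 / 1243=-0.00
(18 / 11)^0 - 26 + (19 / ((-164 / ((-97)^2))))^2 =31958398041 / 26896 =1188221.22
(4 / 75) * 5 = 4 / 15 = 0.27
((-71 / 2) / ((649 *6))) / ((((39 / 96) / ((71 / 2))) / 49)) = -988036 / 25311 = -39.04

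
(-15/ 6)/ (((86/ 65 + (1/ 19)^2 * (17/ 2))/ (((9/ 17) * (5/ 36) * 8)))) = -1173250/ 1074349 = -1.09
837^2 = 700569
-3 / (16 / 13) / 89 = -39 / 1424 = -0.03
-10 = -10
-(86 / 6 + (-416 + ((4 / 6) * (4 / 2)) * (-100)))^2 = -286225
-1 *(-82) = 82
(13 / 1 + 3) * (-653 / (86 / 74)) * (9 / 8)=-434898 / 43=-10113.91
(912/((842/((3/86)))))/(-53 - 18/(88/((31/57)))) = -571824/803791303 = -0.00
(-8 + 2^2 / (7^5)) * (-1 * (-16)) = -2151232 / 16807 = -128.00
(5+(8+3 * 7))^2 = 1156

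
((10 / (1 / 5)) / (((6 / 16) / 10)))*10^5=400000000 / 3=133333333.33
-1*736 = -736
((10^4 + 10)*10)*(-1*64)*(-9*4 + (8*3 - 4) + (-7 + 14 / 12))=419619200 / 3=139873066.67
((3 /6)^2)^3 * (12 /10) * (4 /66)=1 /880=0.00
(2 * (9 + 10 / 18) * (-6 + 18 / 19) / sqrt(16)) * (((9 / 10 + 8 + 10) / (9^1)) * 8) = -405.56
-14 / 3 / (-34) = 7 / 51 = 0.14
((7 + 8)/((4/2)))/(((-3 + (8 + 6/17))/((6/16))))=765/1456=0.53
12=12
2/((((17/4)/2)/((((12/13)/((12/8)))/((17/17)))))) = 128/221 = 0.58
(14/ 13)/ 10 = 7/ 65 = 0.11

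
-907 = -907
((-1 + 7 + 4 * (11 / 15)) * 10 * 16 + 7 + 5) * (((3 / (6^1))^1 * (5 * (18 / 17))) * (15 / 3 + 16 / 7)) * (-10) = -1945800 / 7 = -277971.43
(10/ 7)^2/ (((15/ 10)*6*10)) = 10/ 441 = 0.02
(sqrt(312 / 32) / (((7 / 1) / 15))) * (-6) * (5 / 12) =-75 * sqrt(39) / 28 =-16.73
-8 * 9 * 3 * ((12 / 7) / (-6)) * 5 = 2160 / 7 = 308.57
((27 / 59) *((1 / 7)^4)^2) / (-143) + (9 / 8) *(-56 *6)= -378.00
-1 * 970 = -970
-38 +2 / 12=-227 / 6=-37.83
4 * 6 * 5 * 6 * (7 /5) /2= 504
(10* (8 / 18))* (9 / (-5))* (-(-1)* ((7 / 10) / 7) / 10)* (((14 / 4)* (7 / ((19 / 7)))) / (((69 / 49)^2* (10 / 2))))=-823543 / 11307375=-0.07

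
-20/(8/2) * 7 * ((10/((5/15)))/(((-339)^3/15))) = 0.00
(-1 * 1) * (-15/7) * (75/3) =375/7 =53.57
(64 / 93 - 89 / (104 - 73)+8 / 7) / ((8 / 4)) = -677 / 1302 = -0.52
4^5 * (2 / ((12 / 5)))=2560 / 3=853.33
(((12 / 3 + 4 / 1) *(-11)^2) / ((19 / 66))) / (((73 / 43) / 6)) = 16483104 / 1387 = 11884.00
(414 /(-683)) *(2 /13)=-828 /8879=-0.09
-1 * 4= -4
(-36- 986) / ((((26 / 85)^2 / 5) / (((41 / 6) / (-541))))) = 756854875 / 1097148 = 689.84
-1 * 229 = -229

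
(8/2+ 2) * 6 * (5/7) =180/7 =25.71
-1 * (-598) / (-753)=-598 / 753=-0.79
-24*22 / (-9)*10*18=10560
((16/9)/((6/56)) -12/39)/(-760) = -1429/66690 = -0.02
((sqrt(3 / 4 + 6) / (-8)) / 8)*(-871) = 2613*sqrt(3) / 128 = 35.36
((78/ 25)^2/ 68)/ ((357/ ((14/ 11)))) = 1014/ 1986875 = 0.00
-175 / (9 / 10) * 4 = -7000 / 9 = -777.78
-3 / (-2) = 3 / 2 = 1.50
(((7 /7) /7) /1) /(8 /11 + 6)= 11 /518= 0.02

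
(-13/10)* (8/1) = -52/5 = -10.40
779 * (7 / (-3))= -5453 / 3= -1817.67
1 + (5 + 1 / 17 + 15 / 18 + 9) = 1621 / 102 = 15.89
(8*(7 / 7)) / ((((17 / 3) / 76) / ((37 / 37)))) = 1824 / 17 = 107.29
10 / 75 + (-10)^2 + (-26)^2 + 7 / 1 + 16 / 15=3921 / 5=784.20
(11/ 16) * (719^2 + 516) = 5692247/ 16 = 355765.44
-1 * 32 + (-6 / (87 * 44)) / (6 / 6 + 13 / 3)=-32.00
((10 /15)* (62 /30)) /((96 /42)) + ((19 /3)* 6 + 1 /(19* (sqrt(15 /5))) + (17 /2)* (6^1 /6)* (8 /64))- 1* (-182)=sqrt(3) /57 + 159599 /720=221.70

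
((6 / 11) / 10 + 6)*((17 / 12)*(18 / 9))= 1887 / 110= 17.15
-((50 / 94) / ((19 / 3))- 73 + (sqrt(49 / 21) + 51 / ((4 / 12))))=-71515 / 893- sqrt(21) / 3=-81.61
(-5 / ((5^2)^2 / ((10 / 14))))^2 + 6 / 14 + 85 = 2616251 / 30625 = 85.43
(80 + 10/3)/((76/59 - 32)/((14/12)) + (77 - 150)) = -103250/123063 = -0.84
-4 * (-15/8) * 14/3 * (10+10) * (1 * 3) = 2100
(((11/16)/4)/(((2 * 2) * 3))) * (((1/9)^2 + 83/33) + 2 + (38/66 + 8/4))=6329/62208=0.10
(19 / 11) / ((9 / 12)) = 76 / 33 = 2.30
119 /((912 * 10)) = 119 /9120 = 0.01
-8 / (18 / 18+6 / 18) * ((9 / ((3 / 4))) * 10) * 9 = -6480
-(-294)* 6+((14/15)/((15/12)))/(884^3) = 11424222482407/6476316600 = 1764.00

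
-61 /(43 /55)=-3355 /43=-78.02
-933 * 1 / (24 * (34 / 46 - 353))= 7153 / 64816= 0.11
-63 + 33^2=1026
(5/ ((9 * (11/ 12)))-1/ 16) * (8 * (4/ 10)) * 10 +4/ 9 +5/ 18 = 3587/ 198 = 18.12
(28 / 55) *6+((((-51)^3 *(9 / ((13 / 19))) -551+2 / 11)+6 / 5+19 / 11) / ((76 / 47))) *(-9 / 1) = 505161087 / 52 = 9714636.29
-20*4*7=-560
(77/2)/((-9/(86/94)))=-3.91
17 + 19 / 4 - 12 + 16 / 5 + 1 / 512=33157 / 2560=12.95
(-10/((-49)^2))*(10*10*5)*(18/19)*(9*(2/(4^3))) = -0.55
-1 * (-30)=30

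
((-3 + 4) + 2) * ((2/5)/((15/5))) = 2/5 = 0.40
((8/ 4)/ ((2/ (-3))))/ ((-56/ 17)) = 51/ 56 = 0.91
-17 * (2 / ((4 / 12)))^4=-22032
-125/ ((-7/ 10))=1250/ 7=178.57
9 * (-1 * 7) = -63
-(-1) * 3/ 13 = 3/ 13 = 0.23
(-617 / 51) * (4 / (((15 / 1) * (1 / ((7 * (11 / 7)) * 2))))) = -54296 / 765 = -70.98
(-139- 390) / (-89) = 529 / 89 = 5.94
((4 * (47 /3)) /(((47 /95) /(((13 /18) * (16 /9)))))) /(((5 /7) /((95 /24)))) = 901.26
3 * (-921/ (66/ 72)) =-3014.18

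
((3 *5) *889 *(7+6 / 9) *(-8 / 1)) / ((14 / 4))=-233680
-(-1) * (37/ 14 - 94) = -1279/ 14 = -91.36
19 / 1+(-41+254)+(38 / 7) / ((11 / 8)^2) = 198936 / 847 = 234.87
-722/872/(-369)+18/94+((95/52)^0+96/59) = 1258470397/446131332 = 2.82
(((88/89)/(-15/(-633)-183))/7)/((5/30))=-6963/1503299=-0.00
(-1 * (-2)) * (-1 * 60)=-120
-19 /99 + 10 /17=667 /1683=0.40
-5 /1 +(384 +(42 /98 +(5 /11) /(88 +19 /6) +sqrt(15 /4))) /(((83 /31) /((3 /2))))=93 * sqrt(15) /332 +1470893231 /6991754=211.46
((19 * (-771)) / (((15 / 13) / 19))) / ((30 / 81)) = -32564727 / 50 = -651294.54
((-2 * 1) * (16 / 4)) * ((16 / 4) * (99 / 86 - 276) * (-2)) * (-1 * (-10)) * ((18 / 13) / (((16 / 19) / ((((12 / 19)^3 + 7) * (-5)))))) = 2116310430600 / 201799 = 10487219.61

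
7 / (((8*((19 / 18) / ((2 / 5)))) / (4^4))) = 8064 / 95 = 84.88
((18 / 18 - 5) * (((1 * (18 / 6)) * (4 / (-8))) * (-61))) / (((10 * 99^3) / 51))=-1037 / 539055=-0.00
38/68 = 19/34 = 0.56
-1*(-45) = 45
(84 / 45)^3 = 21952 / 3375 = 6.50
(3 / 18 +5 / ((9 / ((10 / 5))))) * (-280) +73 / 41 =-356.00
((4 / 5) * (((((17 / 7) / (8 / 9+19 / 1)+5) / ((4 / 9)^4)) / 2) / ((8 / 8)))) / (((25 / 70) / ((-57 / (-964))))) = 1200092193 / 138044800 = 8.69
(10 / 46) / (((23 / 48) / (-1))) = -240 / 529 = -0.45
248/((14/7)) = 124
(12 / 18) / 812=1 / 1218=0.00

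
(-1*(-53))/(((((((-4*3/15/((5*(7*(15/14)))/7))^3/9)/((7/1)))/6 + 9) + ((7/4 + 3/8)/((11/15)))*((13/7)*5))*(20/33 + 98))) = 767004820312500/51240162969017417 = 0.01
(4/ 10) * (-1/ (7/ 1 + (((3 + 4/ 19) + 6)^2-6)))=-361/ 77465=-0.00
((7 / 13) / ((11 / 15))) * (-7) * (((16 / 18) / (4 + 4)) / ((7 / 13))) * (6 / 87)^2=-140 / 27753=-0.01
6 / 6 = 1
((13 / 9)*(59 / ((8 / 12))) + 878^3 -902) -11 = 676835366.83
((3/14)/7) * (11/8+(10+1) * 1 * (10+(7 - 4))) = 495/112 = 4.42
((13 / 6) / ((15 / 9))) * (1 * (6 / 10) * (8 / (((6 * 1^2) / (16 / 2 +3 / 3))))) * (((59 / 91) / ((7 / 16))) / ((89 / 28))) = 67968 / 15575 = 4.36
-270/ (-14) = 135/ 7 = 19.29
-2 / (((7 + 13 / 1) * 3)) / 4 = -1 / 120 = -0.01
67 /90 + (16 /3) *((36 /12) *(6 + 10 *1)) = 23107 /90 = 256.74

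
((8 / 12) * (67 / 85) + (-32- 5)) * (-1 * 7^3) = 3190243 / 255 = 12510.76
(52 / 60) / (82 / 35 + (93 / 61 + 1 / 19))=105469 / 477054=0.22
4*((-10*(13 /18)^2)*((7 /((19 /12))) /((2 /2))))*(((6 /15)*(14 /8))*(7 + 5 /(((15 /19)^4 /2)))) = -10981169108 /5194125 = -2114.15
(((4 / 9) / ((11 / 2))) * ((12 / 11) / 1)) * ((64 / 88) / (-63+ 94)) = 256 / 123783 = 0.00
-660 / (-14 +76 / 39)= 2574 / 47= 54.77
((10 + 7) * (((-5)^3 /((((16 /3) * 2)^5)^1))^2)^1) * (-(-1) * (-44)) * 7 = -1207736578125 /281474976710656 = -0.00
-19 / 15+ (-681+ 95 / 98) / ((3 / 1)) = -335077 / 1470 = -227.94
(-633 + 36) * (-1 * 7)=4179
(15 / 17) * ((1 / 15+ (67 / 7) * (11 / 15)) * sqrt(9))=2232 / 119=18.76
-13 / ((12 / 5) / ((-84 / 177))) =455 / 177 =2.57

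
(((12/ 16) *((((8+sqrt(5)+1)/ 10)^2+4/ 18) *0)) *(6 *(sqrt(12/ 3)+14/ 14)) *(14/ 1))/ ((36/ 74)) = 0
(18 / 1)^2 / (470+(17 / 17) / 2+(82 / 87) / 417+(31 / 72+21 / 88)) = 517193424 / 752119681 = 0.69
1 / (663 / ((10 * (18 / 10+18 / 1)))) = 66 / 221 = 0.30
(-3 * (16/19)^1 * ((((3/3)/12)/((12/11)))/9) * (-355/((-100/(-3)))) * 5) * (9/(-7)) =-781/532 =-1.47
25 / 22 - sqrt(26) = 25 / 22 - sqrt(26) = -3.96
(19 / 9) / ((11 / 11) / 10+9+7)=190 / 1449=0.13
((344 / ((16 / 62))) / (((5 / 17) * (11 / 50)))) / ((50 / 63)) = 1427643 / 55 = 25957.15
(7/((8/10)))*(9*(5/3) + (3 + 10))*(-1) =-245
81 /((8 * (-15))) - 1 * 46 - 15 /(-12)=-1817 /40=-45.42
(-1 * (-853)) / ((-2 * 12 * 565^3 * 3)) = -853 / 12986073000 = -0.00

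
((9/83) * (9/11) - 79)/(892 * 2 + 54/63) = -252161/5703511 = -0.04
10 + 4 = 14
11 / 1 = 11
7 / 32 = 0.22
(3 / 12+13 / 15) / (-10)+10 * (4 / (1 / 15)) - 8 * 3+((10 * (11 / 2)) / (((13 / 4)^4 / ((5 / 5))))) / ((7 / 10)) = 69165856091 / 119956200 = 576.59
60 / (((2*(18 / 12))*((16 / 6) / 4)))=30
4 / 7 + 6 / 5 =1.77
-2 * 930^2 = -1729800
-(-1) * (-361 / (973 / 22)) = -7942 / 973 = -8.16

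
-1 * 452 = -452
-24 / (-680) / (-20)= -3 / 1700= -0.00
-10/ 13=-0.77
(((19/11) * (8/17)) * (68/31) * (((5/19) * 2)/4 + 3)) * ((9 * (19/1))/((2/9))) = 4296.56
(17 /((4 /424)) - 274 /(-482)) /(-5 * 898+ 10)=-434419 /1079680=-0.40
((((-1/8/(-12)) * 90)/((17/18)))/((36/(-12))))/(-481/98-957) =2205/6410156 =0.00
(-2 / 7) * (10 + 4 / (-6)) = -8 / 3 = -2.67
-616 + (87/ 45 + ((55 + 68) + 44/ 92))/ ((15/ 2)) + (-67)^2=20129309/ 5175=3889.72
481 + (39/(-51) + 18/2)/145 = 237161/493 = 481.06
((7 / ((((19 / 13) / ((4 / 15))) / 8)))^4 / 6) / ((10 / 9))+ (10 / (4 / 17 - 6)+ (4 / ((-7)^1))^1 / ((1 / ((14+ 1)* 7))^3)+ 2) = -355532485353972809 / 538795884375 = -659864.89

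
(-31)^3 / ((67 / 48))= -1429968 / 67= -21342.81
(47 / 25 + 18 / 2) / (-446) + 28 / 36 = 37801 / 50175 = 0.75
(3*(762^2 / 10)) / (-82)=-2124.31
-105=-105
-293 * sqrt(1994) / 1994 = -6.56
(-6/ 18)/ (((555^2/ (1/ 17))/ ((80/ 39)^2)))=-256/ 955752291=-0.00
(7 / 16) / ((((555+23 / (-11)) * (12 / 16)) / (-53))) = -4081 / 72984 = -0.06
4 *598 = 2392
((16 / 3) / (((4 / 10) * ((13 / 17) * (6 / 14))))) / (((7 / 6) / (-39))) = -1360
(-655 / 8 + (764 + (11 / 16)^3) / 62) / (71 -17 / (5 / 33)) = 88308225 / 52314112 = 1.69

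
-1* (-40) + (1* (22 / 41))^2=67724 / 1681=40.29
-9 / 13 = -0.69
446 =446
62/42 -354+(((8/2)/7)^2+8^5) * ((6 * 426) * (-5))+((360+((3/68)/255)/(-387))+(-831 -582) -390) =-418781008.59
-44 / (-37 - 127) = 11 / 41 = 0.27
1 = 1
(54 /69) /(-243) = -0.00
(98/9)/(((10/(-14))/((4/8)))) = -343/45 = -7.62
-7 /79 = -0.09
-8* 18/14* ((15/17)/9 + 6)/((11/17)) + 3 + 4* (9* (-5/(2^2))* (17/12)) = -48567/308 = -157.69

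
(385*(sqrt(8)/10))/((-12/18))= -231*sqrt(2)/2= -163.34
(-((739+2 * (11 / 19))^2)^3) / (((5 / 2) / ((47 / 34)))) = -363551313864215149056367823 / 3998899885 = -90912832108627582.97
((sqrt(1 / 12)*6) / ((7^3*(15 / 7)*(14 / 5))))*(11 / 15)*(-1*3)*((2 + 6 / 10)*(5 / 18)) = -143*sqrt(3) / 185220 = -0.00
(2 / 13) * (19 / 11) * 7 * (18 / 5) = 4788 / 715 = 6.70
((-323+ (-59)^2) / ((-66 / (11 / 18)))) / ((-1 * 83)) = 1579 / 4482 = 0.35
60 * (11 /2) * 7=2310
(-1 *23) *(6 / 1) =-138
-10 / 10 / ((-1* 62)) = 1 / 62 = 0.02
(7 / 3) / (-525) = -1 / 225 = -0.00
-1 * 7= -7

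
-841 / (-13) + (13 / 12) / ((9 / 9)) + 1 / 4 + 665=28510 / 39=731.03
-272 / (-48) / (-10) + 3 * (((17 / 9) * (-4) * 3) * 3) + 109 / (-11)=-70777 / 330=-214.48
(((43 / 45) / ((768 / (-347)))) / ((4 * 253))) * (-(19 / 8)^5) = 36945873179 / 1146051624960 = 0.03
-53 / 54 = -0.98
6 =6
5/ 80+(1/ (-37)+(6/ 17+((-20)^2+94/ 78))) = 157623859/ 392496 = 401.59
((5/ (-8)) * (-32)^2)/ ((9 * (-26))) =320/ 117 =2.74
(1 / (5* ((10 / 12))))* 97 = 582 / 25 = 23.28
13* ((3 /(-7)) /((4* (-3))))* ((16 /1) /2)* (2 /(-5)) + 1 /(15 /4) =-128 /105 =-1.22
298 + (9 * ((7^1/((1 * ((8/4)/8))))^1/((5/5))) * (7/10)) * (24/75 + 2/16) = 188249/500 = 376.50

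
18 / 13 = 1.38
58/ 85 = 0.68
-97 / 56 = -1.73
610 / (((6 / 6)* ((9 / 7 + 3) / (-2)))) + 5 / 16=-284.35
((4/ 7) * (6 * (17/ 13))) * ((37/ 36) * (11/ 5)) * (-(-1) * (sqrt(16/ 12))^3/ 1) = 110704 * sqrt(3)/ 12285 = 15.61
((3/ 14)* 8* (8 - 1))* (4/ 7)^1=48/ 7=6.86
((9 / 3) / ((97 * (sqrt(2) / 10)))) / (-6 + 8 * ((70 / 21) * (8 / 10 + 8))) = 45 * sqrt(2) / 66542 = 0.00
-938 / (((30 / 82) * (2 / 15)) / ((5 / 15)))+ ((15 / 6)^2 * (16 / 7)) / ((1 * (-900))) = -403810 / 63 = -6409.68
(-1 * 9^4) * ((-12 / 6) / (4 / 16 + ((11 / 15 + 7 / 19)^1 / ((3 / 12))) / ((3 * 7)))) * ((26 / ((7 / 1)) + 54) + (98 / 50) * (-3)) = 81416288808 / 55045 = 1479086.00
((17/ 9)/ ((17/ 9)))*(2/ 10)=1/ 5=0.20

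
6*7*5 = 210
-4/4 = -1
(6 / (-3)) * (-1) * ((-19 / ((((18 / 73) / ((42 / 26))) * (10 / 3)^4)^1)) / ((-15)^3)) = 0.00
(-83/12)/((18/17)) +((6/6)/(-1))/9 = -1435/216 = -6.64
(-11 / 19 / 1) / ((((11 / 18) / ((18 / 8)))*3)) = -27 / 38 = -0.71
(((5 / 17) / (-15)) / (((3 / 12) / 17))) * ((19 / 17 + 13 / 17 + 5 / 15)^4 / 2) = -326094722 / 20295603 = -16.07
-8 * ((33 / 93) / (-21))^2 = -968 / 423801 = -0.00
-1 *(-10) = 10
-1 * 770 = -770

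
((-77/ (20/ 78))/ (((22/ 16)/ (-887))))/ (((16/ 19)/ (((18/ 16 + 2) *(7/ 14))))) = 359442.89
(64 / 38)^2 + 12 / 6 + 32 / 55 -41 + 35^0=-686618 / 19855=-34.58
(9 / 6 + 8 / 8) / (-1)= -5 / 2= -2.50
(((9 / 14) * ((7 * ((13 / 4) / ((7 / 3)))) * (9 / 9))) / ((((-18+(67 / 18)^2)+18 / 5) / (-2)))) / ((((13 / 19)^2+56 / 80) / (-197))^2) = 71896706412979500 / 109917273109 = 654098.34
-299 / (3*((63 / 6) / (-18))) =1196 / 7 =170.86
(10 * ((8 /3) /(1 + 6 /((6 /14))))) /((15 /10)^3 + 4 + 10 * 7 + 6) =128 /6003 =0.02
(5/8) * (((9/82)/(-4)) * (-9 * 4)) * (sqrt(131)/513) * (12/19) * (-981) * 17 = -145.08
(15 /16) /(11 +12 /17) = 255 /3184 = 0.08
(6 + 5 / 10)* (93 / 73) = 1209 / 146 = 8.28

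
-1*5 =-5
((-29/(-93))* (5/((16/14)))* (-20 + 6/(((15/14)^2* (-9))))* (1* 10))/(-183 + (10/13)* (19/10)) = 9165247/5925960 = 1.55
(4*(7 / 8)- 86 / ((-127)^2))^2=12708278361 / 1040578564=12.21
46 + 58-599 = -495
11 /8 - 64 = -501 /8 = -62.62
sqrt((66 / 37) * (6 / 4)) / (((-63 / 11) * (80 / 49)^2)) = -0.11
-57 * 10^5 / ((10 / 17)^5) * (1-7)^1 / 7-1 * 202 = 485589680 / 7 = 69369954.29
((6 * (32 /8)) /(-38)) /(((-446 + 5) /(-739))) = -2956 /2793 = -1.06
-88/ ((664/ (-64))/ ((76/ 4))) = 161.16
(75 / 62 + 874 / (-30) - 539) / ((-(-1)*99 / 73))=-38488447 / 92070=-418.03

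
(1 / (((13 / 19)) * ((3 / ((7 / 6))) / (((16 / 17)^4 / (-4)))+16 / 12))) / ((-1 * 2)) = 1634304 / 26333983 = 0.06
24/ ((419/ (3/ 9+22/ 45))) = 296/ 6285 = 0.05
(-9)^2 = 81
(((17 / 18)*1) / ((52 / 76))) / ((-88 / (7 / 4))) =-2261 / 82368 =-0.03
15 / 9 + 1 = 2.67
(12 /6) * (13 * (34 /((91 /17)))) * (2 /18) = 1156 /63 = 18.35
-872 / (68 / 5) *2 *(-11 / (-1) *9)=-215820 / 17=-12695.29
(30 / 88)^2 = 225 / 1936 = 0.12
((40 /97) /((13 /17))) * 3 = 2040 /1261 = 1.62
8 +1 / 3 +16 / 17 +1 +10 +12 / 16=4289 / 204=21.02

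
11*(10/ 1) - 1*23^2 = -419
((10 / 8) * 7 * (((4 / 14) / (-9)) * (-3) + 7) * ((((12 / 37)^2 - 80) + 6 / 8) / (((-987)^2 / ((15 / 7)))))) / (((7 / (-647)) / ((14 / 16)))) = 1044519274775 / 1194939075456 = 0.87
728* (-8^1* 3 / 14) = -1248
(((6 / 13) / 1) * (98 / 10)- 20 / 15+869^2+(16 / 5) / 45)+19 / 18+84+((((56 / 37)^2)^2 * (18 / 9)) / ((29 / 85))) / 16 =80044399695409723 / 105983804550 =755251.24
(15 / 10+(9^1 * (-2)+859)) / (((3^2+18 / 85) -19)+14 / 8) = -286450 / 2733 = -104.81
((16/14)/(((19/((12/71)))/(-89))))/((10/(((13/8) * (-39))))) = 270738/47215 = 5.73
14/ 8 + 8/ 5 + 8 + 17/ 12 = 383/ 30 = 12.77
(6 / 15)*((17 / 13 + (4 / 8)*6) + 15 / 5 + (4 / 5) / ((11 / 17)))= 12218 / 3575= 3.42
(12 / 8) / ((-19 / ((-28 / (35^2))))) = 6 / 3325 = 0.00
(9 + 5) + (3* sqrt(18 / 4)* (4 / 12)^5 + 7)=sqrt(2) / 54 + 21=21.03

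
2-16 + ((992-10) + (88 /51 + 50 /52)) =1287131 /1326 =970.69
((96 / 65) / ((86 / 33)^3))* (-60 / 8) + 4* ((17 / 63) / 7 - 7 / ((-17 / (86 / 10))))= 530525995694 / 38744158635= 13.69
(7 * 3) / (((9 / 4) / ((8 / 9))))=224 / 27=8.30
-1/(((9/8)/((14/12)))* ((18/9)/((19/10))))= -133/135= -0.99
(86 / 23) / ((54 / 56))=2408 / 621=3.88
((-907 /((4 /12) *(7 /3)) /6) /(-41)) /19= 2721 /10906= 0.25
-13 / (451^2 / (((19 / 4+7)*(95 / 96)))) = -58045 / 78105984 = -0.00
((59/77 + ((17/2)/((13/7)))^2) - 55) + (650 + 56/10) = 161963561/260260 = 622.31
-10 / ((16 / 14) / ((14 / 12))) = -245 / 24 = -10.21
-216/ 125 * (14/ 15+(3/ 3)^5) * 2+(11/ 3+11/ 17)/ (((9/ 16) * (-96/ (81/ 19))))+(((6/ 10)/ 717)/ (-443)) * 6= -150091265696/ 21373919375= -7.02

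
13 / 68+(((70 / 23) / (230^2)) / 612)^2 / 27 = 0.19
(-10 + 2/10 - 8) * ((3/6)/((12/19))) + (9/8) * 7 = -373/60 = -6.22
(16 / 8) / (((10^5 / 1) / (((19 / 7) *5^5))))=19 / 112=0.17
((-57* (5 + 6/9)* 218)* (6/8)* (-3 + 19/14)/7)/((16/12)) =7287849/784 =9295.73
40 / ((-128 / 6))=-15 / 8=-1.88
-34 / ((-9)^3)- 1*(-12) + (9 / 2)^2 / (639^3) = 12572697689 / 1043668476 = 12.05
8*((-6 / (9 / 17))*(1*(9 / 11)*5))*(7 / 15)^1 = -1904 / 11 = -173.09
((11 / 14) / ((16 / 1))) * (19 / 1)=209 / 224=0.93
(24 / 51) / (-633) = -8 / 10761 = -0.00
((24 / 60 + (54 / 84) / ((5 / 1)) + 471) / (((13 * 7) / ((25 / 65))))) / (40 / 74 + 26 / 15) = 1409145 / 1607788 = 0.88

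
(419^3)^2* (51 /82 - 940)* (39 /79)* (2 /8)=-16255600021149467860011 /25912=-627338685595456462.64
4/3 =1.33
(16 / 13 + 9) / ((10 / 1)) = 133 / 130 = 1.02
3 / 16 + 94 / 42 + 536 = 180911 / 336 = 538.43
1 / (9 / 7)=7 / 9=0.78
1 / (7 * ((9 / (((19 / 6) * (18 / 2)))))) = 19 / 42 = 0.45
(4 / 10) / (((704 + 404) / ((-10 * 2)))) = -2 / 277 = -0.01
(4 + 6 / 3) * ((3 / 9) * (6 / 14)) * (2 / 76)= 0.02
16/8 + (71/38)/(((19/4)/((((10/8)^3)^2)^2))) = 23390559351/3028287488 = 7.72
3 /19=0.16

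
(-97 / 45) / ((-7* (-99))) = -97 / 31185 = -0.00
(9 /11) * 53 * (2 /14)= 477 /77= 6.19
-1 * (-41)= 41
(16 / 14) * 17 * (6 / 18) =136 / 21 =6.48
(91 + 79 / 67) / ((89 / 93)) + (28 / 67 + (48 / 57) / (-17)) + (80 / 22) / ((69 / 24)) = 47732619796 / 487290397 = 97.96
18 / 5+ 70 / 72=823 / 180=4.57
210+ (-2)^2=214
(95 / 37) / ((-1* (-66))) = 95 / 2442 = 0.04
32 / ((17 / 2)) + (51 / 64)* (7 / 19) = 83893 / 20672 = 4.06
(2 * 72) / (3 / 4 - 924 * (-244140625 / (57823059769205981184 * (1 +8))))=567717314097658724352 / 2956861012634290231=192.00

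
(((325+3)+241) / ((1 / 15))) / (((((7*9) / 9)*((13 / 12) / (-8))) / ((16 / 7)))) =-13109760 / 637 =-20580.47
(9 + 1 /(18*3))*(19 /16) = 9253 /864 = 10.71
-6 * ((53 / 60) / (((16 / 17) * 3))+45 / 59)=-182759 / 28320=-6.45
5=5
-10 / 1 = -10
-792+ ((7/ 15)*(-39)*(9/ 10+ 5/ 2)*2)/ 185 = -3666094/ 4625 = -792.67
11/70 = 0.16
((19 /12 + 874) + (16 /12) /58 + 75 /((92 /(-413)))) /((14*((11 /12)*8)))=539191 /102718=5.25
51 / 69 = 17 / 23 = 0.74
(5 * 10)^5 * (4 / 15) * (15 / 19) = 65789473.68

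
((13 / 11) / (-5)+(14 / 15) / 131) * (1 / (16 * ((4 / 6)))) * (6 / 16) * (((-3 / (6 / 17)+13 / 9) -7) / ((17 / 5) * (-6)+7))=-113965 / 13481472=-0.01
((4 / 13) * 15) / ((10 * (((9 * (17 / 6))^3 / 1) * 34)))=8 / 9771957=0.00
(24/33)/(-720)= -1/990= -0.00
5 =5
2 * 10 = 20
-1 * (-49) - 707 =-658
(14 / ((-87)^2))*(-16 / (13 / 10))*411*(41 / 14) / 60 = -0.46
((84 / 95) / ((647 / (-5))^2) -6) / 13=-0.46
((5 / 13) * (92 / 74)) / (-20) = -23 / 962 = -0.02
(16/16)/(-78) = -1/78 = -0.01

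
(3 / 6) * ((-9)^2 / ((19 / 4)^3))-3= -17985 / 6859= -2.62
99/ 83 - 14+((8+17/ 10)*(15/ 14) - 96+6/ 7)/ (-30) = -33141/ 3320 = -9.98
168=168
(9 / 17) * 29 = 261 / 17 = 15.35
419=419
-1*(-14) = 14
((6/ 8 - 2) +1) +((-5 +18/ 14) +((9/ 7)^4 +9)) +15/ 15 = 84211/ 9604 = 8.77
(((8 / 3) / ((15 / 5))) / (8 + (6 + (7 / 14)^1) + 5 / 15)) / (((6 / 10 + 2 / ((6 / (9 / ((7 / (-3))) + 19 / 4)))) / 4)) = 8960 / 33553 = 0.27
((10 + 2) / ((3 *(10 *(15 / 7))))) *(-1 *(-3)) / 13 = 14 / 325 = 0.04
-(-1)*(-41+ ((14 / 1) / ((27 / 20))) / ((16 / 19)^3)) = -326719 / 13824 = -23.63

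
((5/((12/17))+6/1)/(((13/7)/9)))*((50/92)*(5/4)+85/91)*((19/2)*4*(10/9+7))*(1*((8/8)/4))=1960919795/248768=7882.52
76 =76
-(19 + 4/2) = -21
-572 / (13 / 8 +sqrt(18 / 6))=59488 / 23-36608*sqrt(3) / 23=-170.39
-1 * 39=-39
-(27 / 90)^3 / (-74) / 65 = 27 / 4810000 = 0.00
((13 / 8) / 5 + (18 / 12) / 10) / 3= 19 / 120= 0.16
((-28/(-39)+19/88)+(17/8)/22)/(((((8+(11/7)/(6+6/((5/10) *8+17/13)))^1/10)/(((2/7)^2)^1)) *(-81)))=-263630/208680381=-0.00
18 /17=1.06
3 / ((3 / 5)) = 5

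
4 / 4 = 1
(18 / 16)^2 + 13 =913 / 64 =14.27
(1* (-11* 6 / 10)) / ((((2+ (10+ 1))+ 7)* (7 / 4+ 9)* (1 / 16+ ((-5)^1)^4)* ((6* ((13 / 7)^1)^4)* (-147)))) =4312 / 921184359225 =0.00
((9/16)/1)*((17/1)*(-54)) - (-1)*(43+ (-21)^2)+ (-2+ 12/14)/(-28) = -12675/392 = -32.33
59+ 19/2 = 137/2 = 68.50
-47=-47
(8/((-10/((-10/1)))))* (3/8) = 3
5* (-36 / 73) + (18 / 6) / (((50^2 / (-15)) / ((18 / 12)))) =-181971 / 73000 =-2.49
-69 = -69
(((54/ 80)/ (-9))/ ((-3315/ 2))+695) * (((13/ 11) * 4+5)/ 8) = 1643466607/ 1944800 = 845.06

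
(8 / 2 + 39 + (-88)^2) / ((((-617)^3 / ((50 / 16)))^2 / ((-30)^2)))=1095046875 / 882736260944364304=0.00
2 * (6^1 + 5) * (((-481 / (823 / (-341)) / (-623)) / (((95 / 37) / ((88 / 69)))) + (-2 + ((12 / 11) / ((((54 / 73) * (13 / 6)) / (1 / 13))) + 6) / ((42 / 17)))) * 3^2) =10903888416346 / 189332874185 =57.59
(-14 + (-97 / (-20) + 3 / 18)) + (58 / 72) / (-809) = -654149 / 72810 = -8.98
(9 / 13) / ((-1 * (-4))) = 9 / 52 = 0.17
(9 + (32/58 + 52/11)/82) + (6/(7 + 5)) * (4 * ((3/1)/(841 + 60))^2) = 96241679375/10617545279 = 9.06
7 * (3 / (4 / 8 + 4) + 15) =329 / 3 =109.67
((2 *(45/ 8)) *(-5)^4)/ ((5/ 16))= 22500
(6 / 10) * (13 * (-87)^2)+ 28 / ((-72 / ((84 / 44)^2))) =71434507 / 1210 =59036.78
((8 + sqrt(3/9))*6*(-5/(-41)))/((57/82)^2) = 1640*sqrt(3)/3249 + 13120/1083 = 12.99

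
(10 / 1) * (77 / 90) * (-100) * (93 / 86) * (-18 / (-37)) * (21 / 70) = -135.03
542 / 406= 271 / 203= 1.33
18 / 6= 3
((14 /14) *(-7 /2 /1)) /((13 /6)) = -21 /13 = -1.62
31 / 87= 0.36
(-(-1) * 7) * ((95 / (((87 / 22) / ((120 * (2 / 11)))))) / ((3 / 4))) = 425600 / 87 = 4891.95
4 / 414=2 / 207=0.01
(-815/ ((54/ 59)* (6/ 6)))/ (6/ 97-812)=4664245/ 4252932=1.10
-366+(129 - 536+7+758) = -8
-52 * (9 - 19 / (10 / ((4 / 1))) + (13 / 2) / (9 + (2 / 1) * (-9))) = -1586 / 45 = -35.24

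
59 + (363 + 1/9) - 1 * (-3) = 3826/9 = 425.11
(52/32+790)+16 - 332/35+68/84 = 671117/840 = 798.95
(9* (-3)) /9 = -3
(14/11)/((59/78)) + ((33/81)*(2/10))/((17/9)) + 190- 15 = 29247224/165495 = 176.73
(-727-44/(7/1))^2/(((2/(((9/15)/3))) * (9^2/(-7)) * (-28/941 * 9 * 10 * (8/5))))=2754797261/2540160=1084.50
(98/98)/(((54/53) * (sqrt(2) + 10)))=265/2646 - 53 * sqrt(2)/5292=0.09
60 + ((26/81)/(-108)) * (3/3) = 262427/4374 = 60.00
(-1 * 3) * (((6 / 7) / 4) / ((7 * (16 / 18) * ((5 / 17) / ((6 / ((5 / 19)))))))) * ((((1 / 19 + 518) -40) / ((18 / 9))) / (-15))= 12507291 / 98000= 127.63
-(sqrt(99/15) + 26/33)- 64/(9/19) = -13454/99- sqrt(165)/5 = -138.47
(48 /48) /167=1 /167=0.01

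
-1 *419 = -419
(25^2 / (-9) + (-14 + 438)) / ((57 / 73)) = 232943 / 513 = 454.08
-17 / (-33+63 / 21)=17 / 30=0.57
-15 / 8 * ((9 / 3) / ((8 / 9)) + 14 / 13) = -6945 / 832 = -8.35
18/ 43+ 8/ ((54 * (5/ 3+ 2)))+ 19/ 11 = 2.19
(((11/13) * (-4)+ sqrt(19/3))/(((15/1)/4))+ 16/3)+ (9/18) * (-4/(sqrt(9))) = 4 * sqrt(57)/45+ 734/195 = 4.44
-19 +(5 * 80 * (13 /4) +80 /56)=8977 /7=1282.43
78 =78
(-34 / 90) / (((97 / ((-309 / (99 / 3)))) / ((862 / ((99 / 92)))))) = 138861304 / 4753485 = 29.21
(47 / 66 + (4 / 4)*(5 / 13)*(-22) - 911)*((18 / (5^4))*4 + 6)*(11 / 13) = -38626063 / 8125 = -4753.98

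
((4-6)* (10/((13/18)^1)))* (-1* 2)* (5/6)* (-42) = -25200/13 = -1938.46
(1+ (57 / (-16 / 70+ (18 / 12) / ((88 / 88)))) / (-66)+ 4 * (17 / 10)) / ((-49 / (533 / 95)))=-0.82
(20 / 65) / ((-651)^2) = 4 / 5509413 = 0.00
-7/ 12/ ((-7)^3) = 1/ 588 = 0.00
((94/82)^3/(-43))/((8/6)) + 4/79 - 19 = -17770660815/936498548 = -18.98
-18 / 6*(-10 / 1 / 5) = 6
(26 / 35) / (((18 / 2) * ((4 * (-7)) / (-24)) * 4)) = 13 / 735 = 0.02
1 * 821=821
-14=-14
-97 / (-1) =97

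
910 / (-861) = -130 / 123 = -1.06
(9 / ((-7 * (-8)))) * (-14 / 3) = -3 / 4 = -0.75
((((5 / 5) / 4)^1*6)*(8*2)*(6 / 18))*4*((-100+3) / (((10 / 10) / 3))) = -9312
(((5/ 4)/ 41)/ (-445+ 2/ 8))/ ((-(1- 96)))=-1/ 1385841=-0.00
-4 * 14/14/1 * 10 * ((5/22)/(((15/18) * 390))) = -4/143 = -0.03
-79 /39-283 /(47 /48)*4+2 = -2119151 /1833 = -1156.11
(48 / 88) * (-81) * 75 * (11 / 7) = -36450 / 7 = -5207.14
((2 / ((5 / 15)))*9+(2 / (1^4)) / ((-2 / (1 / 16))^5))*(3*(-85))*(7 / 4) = -1617155848455 / 67108864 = -24097.50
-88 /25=-3.52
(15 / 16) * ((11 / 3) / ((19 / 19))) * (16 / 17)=55 / 17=3.24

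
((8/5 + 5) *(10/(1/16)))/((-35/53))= -55968/35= -1599.09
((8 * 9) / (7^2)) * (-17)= -1224 / 49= -24.98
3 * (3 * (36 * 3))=972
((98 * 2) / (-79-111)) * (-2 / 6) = 98 / 285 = 0.34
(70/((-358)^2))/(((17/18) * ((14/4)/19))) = 1710/544697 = 0.00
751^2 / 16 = 564001 / 16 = 35250.06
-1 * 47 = -47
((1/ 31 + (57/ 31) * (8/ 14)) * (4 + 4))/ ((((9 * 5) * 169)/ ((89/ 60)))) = 8366/ 4950855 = 0.00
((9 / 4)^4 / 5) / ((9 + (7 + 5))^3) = 243 / 439040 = 0.00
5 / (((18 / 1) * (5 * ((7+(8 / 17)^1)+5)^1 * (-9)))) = -17 / 34344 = -0.00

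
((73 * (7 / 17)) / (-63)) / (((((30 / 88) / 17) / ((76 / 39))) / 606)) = -49310624 / 1755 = -28097.22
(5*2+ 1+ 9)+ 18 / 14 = 149 / 7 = 21.29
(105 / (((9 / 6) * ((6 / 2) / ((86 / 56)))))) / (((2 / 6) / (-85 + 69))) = -1720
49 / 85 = 0.58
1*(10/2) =5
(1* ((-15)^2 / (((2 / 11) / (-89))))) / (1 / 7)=-1541925 / 2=-770962.50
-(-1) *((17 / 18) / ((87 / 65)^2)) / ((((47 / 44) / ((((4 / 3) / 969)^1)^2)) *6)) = 0.00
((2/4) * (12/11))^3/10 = 108/6655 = 0.02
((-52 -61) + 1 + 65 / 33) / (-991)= 3631 / 32703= 0.11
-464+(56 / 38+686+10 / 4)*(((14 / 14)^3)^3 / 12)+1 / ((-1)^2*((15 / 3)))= -926369 / 2280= -406.30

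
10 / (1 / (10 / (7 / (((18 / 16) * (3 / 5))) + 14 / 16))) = 21600 / 2429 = 8.89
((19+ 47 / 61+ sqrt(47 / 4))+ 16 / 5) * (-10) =-14012 / 61 - 5 * sqrt(47) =-263.98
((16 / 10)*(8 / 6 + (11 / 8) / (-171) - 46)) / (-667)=12223 / 114057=0.11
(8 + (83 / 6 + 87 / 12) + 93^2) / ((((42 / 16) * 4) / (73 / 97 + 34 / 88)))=46019087 / 48888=941.32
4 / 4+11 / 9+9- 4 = 65 / 9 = 7.22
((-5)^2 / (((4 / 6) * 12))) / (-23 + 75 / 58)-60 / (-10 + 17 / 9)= 2666515 / 367628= 7.25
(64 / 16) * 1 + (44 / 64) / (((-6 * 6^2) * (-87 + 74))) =179723 / 44928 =4.00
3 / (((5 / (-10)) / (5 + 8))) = -78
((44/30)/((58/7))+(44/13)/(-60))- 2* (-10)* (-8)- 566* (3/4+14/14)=-13010791/11310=-1150.38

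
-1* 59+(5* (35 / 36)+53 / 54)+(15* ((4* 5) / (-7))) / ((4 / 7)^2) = -4979 / 27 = -184.41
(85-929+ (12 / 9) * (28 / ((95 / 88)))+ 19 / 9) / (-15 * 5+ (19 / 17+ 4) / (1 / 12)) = 11734199 / 197505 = 59.41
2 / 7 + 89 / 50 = 723 / 350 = 2.07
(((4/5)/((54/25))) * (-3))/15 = -2/27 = -0.07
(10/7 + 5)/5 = 9/7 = 1.29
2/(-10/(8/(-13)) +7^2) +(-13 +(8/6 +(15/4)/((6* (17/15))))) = -393457/35496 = -11.08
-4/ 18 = -0.22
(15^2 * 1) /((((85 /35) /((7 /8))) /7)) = 77175 /136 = 567.46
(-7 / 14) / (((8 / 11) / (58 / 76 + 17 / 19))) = -1.14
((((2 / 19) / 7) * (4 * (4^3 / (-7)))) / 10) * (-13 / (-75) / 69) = -3328 / 24089625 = -0.00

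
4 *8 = 32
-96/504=-4/21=-0.19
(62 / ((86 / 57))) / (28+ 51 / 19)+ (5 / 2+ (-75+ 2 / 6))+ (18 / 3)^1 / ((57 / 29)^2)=-1253853121 / 18099818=-69.27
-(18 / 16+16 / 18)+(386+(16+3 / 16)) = 57625 / 144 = 400.17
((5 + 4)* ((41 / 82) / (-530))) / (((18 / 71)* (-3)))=71 / 6360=0.01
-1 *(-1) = 1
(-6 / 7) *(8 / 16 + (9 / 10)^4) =-34683 / 35000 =-0.99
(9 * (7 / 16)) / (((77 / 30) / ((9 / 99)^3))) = 135 / 117128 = 0.00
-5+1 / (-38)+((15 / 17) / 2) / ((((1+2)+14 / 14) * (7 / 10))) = -44033 / 9044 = -4.87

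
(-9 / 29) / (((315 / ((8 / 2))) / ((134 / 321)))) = -536 / 325815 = -0.00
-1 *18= -18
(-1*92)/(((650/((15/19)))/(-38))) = 276/65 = 4.25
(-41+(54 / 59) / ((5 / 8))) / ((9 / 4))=-46652 / 2655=-17.57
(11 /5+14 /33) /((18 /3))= 433 /990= 0.44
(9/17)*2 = 18/17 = 1.06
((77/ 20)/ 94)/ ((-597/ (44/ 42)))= -121/ 1683540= -0.00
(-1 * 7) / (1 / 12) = -84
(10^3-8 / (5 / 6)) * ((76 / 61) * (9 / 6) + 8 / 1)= 2981104 / 305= 9774.11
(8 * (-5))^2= 1600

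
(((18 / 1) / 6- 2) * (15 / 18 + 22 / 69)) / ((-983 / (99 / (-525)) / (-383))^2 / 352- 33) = -1490095026288 / 41997940938553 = -0.04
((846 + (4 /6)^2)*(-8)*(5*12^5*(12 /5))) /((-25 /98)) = 1981536141312 /25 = 79261445652.48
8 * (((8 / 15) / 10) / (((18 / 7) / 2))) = 224 / 675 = 0.33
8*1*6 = 48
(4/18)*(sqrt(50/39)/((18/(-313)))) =-1565*sqrt(78)/3159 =-4.38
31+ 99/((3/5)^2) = 306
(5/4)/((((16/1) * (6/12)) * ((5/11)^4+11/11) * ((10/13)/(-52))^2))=418161601/610640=684.79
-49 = -49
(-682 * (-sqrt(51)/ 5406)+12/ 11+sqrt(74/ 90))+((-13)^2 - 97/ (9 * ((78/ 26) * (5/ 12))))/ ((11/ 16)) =341 * sqrt(51)/ 2703+sqrt(185)/ 15+116012/ 495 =236.18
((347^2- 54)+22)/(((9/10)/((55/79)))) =66207350/711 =93118.64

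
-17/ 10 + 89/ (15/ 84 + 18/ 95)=26413/ 110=240.12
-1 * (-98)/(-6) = -49/3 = -16.33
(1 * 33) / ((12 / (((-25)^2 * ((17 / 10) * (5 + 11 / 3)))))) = 303875 / 12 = 25322.92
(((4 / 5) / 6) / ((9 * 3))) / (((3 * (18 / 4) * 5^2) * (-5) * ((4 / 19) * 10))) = -19 / 13668750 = -0.00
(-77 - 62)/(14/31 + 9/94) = -405046/1595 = -253.95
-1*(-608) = 608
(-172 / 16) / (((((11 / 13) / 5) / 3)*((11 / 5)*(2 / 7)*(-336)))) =13975 / 15488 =0.90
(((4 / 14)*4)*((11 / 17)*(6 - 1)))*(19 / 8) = 1045 / 119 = 8.78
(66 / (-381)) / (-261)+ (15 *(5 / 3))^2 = 20716897 / 33147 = 625.00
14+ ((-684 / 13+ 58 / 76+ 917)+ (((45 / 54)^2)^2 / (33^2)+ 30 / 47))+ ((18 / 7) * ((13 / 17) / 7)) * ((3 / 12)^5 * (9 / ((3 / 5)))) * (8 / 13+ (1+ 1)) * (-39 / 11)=11300618657769989 / 12845285316864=879.75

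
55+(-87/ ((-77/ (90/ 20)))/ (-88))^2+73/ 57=589205652505/ 10468432128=56.28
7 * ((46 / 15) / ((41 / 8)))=2576 / 615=4.19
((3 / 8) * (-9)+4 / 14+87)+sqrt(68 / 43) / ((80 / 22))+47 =11 * sqrt(731) / 860+7331 / 56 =131.26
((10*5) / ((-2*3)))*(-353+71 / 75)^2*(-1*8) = 5577369728 / 675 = 8262769.97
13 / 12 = 1.08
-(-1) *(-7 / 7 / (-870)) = 1 / 870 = 0.00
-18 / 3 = -6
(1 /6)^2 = 0.03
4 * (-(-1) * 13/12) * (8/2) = 52/3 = 17.33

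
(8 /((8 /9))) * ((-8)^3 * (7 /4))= -8064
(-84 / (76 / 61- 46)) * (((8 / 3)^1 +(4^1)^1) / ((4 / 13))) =122 / 3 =40.67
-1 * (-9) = 9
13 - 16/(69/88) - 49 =-3892/69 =-56.41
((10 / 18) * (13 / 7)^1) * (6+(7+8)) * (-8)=-520 / 3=-173.33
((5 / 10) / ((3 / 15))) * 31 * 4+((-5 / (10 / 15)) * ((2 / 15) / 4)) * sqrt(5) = 310-sqrt(5) / 4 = 309.44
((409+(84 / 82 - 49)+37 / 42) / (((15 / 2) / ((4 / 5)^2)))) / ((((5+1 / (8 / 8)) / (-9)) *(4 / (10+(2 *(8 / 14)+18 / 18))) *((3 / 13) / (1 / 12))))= -137727421 / 2712150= -50.78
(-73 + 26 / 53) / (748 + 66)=-3843 / 43142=-0.09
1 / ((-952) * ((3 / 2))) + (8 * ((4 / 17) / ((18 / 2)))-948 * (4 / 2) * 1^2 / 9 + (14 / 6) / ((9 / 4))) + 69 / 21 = -206.14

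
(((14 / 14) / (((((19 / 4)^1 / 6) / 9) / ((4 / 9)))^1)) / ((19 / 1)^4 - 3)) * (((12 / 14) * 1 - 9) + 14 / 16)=-2442 / 8666147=-0.00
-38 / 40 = -19 / 20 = -0.95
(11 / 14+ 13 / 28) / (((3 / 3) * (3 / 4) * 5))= 1 / 3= 0.33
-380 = -380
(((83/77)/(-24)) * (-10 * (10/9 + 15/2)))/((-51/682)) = -1994075/38556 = -51.72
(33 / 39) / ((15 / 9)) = 33 / 65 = 0.51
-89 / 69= -1.29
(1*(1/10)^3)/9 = 1/9000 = 0.00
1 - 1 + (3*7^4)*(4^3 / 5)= 92198.40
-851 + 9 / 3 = -848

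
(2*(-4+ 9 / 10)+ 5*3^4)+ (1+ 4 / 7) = 14013 / 35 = 400.37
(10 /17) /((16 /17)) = 5 /8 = 0.62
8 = 8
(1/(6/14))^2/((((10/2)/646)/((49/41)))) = 1551046/1845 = 840.68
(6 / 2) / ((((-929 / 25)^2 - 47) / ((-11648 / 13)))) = -840000 / 416833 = -2.02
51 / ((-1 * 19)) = -51 / 19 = -2.68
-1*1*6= -6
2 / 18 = 1 / 9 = 0.11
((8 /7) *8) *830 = 53120 /7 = 7588.57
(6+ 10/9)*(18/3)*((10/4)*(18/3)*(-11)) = -7040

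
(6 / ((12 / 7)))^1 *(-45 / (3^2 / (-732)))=12810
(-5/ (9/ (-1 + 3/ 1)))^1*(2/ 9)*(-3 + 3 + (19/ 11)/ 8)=-95/ 1782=-0.05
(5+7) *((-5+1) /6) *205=-1640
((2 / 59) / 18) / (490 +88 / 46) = 23 / 6007734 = 0.00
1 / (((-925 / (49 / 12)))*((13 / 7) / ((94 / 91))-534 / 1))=2303 / 277649850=0.00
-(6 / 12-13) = 25 / 2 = 12.50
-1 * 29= -29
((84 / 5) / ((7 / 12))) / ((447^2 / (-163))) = -2608 / 111005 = -0.02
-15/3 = -5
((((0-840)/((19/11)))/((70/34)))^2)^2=405705964916736/130321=3113128083.09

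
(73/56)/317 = 73/17752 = 0.00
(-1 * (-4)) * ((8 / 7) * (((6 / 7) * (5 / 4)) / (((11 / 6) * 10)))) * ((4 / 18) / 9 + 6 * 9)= 70016 / 4851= 14.43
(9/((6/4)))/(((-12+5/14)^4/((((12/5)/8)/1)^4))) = 1166886/441194850625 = 0.00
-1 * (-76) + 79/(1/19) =1577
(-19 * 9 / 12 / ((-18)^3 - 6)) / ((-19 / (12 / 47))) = -3 / 91462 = -0.00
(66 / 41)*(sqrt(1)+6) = 462 / 41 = 11.27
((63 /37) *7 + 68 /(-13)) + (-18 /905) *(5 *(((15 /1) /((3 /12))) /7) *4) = 1998019 /609427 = 3.28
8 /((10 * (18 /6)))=4 /15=0.27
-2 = -2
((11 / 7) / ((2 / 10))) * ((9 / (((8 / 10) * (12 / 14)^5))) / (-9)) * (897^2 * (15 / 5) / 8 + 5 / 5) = -6405104.27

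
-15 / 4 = -3.75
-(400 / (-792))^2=-2500 / 9801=-0.26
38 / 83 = 0.46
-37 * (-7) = 259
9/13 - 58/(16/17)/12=-5545/1248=-4.44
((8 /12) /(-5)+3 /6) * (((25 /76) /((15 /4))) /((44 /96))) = 4 /57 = 0.07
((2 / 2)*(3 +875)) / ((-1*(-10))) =439 / 5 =87.80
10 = 10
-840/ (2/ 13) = -5460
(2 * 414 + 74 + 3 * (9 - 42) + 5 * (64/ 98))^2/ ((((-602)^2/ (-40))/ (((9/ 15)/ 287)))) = -9364818294/ 62431971287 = -0.15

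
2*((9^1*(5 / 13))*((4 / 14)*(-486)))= -87480 / 91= -961.32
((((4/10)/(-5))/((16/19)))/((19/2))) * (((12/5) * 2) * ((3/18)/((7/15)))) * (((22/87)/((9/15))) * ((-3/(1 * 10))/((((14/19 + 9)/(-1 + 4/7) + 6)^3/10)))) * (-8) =32593968/878506024655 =0.00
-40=-40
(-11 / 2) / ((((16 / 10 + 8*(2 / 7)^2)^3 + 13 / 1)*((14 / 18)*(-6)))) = 0.05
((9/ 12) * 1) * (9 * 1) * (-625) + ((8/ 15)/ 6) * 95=-151571/ 36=-4210.31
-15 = -15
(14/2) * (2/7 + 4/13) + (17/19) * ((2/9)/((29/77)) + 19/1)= 1397759/64467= 21.68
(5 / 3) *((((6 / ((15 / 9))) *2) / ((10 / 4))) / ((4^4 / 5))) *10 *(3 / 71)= 45 / 1136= 0.04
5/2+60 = 125/2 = 62.50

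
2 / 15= 0.13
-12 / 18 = -2 / 3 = -0.67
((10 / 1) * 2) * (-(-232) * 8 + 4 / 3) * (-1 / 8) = -13930 / 3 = -4643.33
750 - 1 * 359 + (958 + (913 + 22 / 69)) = 156100 / 69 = 2262.32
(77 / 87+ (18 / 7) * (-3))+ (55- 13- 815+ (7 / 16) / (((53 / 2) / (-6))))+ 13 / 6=-33471749 / 43036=-777.76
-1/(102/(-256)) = 128/51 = 2.51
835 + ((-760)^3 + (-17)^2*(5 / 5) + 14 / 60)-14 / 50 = -65846231407 / 150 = -438974876.05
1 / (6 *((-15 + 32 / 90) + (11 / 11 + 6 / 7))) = -105 / 8056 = -0.01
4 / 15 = 0.27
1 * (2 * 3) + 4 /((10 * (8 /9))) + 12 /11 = 1659 /220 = 7.54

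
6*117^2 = 82134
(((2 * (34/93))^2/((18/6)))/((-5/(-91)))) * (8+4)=38.92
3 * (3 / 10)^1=9 / 10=0.90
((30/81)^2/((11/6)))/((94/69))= 2300/41877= 0.05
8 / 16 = 1 / 2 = 0.50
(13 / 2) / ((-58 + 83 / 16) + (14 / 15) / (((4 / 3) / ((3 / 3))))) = -520 / 4169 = -0.12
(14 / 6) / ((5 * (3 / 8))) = 56 / 45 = 1.24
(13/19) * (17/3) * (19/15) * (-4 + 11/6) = -2873/270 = -10.64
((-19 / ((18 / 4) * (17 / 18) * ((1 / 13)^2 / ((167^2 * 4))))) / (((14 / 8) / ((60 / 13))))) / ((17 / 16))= -423234539520 / 2023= -209211339.36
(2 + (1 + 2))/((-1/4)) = -20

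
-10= -10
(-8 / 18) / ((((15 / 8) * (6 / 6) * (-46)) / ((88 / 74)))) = 704 / 114885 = 0.01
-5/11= -0.45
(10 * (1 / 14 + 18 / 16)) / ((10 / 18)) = 603 / 28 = 21.54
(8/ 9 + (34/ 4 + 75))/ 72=1519/ 1296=1.17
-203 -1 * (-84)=-119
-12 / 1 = -12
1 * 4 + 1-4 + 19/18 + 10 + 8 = 20.06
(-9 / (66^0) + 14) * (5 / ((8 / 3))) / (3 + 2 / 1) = 15 / 8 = 1.88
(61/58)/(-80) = -61/4640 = -0.01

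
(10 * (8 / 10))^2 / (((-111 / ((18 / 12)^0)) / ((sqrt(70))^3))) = -4480 * sqrt(70) / 111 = -337.68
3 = 3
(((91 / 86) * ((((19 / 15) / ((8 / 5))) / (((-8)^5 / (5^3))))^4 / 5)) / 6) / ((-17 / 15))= -2895315185546875 / 1118464167268778250992615424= -0.00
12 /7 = 1.71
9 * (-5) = -45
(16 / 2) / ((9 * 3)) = 8 / 27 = 0.30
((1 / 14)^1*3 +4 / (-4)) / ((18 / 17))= -187 / 252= -0.74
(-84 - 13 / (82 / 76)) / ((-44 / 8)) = 716 / 41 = 17.46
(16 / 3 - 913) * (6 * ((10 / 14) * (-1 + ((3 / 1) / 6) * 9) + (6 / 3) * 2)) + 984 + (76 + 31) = -34308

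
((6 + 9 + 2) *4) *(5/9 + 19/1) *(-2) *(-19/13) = 454784/117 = 3887.04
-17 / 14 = -1.21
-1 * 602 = -602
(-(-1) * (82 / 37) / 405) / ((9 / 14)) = 1148 / 134865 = 0.01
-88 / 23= -3.83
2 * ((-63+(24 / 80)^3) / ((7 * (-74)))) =62973 / 259000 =0.24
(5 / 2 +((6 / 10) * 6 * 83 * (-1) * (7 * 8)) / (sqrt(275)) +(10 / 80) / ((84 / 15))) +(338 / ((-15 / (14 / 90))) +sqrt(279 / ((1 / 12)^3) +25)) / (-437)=-83664 * sqrt(11) / 275- sqrt(482137) / 437 +167190859 / 66074400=-1008.08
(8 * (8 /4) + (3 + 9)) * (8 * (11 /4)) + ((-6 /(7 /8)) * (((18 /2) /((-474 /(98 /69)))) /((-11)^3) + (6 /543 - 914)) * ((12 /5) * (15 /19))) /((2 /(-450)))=-155517265547542664 /58218793171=-2671255.40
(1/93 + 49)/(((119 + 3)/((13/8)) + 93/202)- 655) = -11969308/141515217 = -0.08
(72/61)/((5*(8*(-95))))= -9/28975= -0.00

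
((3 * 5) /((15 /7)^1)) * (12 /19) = 84 /19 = 4.42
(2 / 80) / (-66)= -1 / 2640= -0.00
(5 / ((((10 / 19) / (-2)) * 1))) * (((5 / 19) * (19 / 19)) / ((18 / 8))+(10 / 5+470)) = -80732 / 9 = -8970.22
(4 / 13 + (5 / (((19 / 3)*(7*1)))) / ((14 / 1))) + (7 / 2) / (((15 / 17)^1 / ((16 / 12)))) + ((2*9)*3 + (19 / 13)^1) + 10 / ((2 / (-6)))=33839453 / 1089270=31.07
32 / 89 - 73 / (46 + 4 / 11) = -55147 / 45390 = -1.21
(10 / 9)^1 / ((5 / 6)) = 4 / 3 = 1.33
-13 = -13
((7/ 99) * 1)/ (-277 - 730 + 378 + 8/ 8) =-7/ 62172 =-0.00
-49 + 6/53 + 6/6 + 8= -2114/53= -39.89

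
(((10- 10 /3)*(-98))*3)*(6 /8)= -1470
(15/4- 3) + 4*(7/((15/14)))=26.88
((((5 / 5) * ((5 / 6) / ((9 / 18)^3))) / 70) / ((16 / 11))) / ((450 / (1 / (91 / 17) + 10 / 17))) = 0.00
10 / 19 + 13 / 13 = 29 / 19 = 1.53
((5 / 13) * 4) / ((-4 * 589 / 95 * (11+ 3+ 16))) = -5 / 2418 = -0.00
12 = 12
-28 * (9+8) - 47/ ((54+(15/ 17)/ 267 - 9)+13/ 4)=-476.97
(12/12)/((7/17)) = 17/7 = 2.43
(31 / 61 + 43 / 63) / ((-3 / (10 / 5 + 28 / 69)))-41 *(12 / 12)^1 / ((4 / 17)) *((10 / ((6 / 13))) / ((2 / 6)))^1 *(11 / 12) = -132159454141 / 12728016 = -10383.35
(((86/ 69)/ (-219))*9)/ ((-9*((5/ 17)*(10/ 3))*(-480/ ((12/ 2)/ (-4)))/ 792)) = 24123/ 1679000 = 0.01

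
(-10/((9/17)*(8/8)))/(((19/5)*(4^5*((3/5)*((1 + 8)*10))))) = -425/4727808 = -0.00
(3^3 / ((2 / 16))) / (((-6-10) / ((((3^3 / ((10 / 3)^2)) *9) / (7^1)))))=-59049 / 1400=-42.18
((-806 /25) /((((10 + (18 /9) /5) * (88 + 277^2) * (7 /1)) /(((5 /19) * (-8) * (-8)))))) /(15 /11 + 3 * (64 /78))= -10912 /429885659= -0.00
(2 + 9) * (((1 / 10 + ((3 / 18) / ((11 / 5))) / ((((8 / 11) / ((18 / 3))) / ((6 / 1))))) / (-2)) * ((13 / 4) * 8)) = -11011 / 20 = -550.55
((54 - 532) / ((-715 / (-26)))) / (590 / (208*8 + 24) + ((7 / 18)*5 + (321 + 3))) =-7261776 / 136319095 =-0.05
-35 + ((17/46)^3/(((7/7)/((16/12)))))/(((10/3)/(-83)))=-8924679/243340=-36.68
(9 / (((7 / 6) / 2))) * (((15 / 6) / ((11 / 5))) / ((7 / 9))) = 12150 / 539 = 22.54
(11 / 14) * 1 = 11 / 14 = 0.79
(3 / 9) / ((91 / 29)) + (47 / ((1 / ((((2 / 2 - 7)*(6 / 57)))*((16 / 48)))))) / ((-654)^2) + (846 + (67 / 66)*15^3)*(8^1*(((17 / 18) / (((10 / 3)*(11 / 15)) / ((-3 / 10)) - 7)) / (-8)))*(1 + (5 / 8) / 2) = 18615712922805533 / 53233677072576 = 349.70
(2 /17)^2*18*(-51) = -216 /17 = -12.71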